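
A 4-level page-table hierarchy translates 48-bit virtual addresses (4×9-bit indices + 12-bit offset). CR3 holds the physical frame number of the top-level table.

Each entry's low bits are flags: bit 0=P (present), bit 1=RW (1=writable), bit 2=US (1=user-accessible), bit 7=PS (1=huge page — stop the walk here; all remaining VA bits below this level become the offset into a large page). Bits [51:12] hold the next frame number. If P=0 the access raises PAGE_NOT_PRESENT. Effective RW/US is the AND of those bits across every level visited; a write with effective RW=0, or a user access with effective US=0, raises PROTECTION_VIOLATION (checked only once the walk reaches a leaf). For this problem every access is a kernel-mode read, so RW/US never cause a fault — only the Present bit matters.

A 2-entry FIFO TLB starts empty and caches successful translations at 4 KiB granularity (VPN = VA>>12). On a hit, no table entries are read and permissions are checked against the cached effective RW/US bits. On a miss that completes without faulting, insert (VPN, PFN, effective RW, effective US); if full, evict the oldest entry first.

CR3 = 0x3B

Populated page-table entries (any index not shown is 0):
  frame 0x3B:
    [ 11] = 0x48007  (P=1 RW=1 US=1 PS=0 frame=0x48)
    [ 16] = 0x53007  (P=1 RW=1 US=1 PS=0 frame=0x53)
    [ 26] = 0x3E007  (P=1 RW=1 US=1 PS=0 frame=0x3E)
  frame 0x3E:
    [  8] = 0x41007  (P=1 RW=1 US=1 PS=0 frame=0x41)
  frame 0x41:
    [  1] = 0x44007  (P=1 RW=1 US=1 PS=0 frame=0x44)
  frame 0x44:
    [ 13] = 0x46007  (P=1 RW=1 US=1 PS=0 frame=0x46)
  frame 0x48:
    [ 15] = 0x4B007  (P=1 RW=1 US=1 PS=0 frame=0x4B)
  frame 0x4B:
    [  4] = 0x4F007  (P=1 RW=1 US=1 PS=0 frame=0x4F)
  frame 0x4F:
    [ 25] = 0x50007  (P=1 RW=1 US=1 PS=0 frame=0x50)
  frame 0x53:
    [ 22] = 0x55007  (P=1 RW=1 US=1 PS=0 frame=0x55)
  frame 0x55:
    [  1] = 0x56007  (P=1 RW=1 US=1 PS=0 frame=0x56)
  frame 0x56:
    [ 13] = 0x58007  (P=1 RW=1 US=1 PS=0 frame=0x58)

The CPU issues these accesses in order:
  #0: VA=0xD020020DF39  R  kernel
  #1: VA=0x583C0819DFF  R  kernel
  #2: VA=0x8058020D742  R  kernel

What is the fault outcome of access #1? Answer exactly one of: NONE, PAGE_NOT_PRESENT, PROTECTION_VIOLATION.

Walk each access:
#0 VA=0xD020020DF39 (r,kernel):
  lvl0: tbl 0x3B, slot 26 ⇒ 0x3E007 (P1/RW1/US1/PS0)
  lvl1: tbl 0x3E, slot 8 ⇒ 0x41007 (P1/RW1/US1/PS0)
  lvl2: tbl 0x41, slot 1 ⇒ 0x44007 (P1/RW1/US1/PS0)
  lvl3: tbl 0x44, slot 13 ⇒ 0x46007 (P1/RW1/US1/PS0)
  → PA=0x46F39  (4 entries read)
#1 VA=0x583C0819DFF (r,kernel):
  lvl0: tbl 0x3B, slot 11 ⇒ 0x48007 (P1/RW1/US1/PS0)
  lvl1: tbl 0x48, slot 15 ⇒ 0x4B007 (P1/RW1/US1/PS0)
  lvl2: tbl 0x4B, slot 4 ⇒ 0x4F007 (P1/RW1/US1/PS0)
  lvl3: tbl 0x4F, slot 25 ⇒ 0x50007 (P1/RW1/US1/PS0)
  → PA=0x50DFF  (4 entries read)
#2 VA=0x8058020D742 (r,kernel):
  lvl0: tbl 0x3B, slot 16 ⇒ 0x53007 (P1/RW1/US1/PS0)
  lvl1: tbl 0x53, slot 22 ⇒ 0x55007 (P1/RW1/US1/PS0)
  lvl2: tbl 0x55, slot 1 ⇒ 0x56007 (P1/RW1/US1/PS0)
  lvl3: tbl 0x56, slot 13 ⇒ 0x58007 (P1/RW1/US1/PS0)
  → PA=0x58742  (4 entries read)

Access #1 fault: NONE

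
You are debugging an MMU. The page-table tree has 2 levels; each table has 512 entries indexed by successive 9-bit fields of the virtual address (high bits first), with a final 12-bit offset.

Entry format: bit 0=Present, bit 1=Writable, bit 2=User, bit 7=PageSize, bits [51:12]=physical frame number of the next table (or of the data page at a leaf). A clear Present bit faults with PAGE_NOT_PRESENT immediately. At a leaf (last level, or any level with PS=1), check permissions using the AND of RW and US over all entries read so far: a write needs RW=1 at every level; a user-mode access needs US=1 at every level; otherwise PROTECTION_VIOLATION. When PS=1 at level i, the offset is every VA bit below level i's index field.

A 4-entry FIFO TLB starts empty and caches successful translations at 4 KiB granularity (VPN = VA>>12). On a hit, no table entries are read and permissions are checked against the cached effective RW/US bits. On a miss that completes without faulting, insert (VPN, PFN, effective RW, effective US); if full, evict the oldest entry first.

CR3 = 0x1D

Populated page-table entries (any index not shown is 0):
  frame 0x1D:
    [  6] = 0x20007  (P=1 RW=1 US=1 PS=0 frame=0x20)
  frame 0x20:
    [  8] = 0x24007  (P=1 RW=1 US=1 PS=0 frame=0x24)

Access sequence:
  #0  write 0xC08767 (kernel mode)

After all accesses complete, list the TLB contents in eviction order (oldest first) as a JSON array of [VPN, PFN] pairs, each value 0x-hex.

Walk each access:
#0 VA=0xC08767 (w,kernel):
  L0 @0x1D[6] → 0x20007  P=1,RW=1,US=1,PS=0
  L1 @0x20[8] → 0x24007  P=1,RW=1,US=1,PS=0
  ⇒ phys 0x24767  [2 reads]

TLB: [["0xC08", "0x24"]]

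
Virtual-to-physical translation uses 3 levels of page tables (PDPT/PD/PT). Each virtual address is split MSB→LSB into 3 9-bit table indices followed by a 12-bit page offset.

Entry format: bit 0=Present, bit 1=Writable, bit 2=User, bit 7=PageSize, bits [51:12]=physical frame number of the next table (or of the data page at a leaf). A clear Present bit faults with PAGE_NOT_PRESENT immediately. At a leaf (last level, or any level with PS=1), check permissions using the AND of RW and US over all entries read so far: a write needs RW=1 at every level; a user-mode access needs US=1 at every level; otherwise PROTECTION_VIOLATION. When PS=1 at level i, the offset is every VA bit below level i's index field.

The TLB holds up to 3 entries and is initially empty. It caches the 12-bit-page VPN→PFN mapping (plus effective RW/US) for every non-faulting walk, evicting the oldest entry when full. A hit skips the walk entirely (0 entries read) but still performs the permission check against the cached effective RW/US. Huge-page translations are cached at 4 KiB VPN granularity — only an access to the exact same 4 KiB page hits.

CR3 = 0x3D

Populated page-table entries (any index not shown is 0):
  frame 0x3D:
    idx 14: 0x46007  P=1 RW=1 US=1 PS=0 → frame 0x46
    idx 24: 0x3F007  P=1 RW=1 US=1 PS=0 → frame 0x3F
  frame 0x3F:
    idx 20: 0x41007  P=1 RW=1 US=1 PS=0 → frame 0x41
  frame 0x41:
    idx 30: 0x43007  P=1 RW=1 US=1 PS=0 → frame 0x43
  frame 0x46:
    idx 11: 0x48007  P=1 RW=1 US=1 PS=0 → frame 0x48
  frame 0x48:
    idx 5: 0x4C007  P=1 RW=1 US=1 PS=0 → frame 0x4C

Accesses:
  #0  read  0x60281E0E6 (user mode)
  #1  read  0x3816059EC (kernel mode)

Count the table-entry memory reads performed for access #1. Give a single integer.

Per-access translation:
#0 VA=0x60281E0E6 (r,user):
  lvl0: tbl 0x3D, slot 24 ⇒ 0x3F007 (P1/RW1/US1/PS0)
  lvl1: tbl 0x3F, slot 20 ⇒ 0x41007 (P1/RW1/US1/PS0)
  lvl2: tbl 0x41, slot 30 ⇒ 0x43007 (P1/RW1/US1/PS0)
  ⇒ phys 0x430E6  [3 reads]
#1 VA=0x3816059EC (r,kernel):
  lvl0: tbl 0x3D, slot 14 ⇒ 0x46007 (P1/RW1/US1/PS0)
  lvl1: tbl 0x46, slot 11 ⇒ 0x48007 (P1/RW1/US1/PS0)
  lvl2: tbl 0x48, slot 5 ⇒ 0x4C007 (P1/RW1/US1/PS0)
  ⇒ phys 0x4C9EC  [3 reads]

Entries read for #1: 3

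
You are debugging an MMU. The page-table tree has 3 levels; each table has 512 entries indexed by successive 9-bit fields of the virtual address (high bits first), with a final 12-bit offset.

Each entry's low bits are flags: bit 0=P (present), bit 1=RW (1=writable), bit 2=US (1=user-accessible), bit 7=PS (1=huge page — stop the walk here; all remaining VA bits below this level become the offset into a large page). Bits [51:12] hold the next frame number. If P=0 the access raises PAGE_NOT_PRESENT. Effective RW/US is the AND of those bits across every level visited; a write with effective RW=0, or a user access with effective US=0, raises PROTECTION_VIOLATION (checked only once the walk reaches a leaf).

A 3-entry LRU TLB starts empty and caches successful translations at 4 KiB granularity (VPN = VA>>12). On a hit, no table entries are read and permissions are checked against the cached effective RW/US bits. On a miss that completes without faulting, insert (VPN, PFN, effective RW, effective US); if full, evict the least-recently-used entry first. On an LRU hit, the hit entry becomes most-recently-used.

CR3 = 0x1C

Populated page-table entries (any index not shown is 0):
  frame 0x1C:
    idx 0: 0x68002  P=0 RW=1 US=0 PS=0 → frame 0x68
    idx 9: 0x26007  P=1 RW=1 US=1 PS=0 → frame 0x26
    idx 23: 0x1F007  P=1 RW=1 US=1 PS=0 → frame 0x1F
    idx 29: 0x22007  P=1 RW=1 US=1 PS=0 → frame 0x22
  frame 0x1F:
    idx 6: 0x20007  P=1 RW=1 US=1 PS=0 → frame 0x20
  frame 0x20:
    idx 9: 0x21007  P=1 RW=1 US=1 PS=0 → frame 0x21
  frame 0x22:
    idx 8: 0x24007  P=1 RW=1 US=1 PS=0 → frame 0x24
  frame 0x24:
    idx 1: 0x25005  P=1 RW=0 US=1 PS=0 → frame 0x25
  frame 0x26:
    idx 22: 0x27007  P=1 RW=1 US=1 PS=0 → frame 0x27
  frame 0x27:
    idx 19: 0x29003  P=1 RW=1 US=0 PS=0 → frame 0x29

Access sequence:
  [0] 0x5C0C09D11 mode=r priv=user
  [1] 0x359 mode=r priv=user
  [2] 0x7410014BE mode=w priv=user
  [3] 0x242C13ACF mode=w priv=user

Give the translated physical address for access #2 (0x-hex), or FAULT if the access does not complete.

Trace:
#0 VA=0x5C0C09D11 (r,user):
  [0] read 0x1C idx=23: raw=0x1F007 flags P=1 W=1 U=1 S=0
  [1] read 0x1F idx=6: raw=0x20007 flags P=1 W=1 U=1 S=0
  [2] read 0x20 idx=9: raw=0x21007 flags P=1 W=1 U=1 S=0
  ✓ 0x21D11  — 3 lookups
#1 VA=0x359 (r,user):
  [0] read 0x1C idx=0: raw=0x68002 flags P=0 W=1 U=0 S=0
  → PAGE_NOT_PRESENT  (1 entries read)
#2 VA=0x7410014BE (w,user):
  [0] read 0x1C idx=29: raw=0x22007 flags P=1 W=1 U=1 S=0
  [1] read 0x22 idx=8: raw=0x24007 flags P=1 W=1 U=1 S=0
  [2] read 0x24 idx=1: raw=0x25005 flags P=1 W=0 U=1 S=0
  → PROTECTION_VIOLATION  (3 entries read)
#3 VA=0x242C13ACF (w,user):
  [0] read 0x1C idx=9: raw=0x26007 flags P=1 W=1 U=1 S=0
  [1] read 0x26 idx=22: raw=0x27007 flags P=1 W=1 U=1 S=0
  [2] read 0x27 idx=19: raw=0x29003 flags P=1 W=1 U=0 S=0
  → PROTECTION_VIOLATION  (3 entries read)

Access #2 PA: FAULT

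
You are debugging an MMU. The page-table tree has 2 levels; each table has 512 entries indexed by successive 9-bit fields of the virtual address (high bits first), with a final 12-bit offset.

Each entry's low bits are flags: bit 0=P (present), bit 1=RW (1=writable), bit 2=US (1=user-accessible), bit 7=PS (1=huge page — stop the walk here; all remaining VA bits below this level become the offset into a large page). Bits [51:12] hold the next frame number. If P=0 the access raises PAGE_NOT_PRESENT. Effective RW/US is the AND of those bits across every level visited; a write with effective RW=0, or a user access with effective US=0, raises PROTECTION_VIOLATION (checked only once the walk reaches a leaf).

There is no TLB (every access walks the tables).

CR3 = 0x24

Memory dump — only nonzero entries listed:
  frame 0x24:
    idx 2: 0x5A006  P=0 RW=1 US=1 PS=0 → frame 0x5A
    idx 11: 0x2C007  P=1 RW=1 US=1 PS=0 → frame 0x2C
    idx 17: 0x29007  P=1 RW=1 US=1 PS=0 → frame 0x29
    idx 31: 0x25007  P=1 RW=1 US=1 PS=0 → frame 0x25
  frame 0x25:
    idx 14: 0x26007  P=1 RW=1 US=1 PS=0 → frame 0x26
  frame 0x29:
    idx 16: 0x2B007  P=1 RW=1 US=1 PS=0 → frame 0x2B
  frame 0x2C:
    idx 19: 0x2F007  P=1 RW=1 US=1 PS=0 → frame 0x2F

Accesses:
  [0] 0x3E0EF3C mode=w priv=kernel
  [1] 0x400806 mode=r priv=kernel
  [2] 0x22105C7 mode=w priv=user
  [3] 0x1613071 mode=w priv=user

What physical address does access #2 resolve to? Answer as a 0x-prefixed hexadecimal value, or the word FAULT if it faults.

Per-access translation:
#0 VA=0x3E0EF3C (w,kernel):
  L0: frame=0x24 idx=31 entry=0x25007 [P=1 RW=1 US=1 PS=0]
  L1: frame=0x25 idx=14 entry=0x26007 [P=1 RW=1 US=1 PS=0]
  ⇒ phys 0x26F3C  [2 reads]
#1 VA=0x400806 (r,kernel):
  L0: frame=0x24 idx=2 entry=0x5A006 [P=0 RW=1 US=1 PS=0]
  ✗ PAGE_NOT_PRESENT  [1 reads]
#2 VA=0x22105C7 (w,user):
  L0: frame=0x24 idx=17 entry=0x29007 [P=1 RW=1 US=1 PS=0]
  L1: frame=0x29 idx=16 entry=0x2B007 [P=1 RW=1 US=1 PS=0]
  ⇒ phys 0x2B5C7  [2 reads]
#3 VA=0x1613071 (w,user):
  L0: frame=0x24 idx=11 entry=0x2C007 [P=1 RW=1 US=1 PS=0]
  L1: frame=0x2C idx=19 entry=0x2F007 [P=1 RW=1 US=1 PS=0]
  ⇒ phys 0x2F071  [2 reads]

Access #2 PA: 0x2B5C7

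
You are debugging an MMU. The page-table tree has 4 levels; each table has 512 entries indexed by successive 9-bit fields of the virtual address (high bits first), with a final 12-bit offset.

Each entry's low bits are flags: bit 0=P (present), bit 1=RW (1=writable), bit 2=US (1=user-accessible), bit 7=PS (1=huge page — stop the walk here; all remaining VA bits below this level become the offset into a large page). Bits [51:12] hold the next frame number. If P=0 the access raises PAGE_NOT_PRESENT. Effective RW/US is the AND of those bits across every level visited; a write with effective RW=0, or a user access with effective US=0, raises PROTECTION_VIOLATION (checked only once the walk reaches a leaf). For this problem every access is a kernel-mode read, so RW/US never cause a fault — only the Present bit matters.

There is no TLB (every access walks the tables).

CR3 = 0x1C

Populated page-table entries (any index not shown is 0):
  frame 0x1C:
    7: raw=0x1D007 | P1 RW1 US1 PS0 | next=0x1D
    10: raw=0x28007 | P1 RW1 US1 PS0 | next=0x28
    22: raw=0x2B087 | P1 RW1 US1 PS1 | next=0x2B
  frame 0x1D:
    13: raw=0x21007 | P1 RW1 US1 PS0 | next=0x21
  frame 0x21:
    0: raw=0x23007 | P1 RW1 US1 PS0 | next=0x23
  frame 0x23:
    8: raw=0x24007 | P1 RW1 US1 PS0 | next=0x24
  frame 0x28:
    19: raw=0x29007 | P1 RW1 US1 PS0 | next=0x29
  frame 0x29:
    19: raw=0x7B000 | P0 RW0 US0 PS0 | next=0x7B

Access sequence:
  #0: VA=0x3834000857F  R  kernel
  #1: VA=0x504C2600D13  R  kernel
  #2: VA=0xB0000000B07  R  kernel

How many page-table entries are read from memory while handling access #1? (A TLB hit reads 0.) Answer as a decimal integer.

Trace:
#0 VA=0x3834000857F (r,kernel):
  L0: frame=0x1C idx=7 entry=0x1D007 [P=1 RW=1 US=1 PS=0]
  L1: frame=0x1D idx=13 entry=0x21007 [P=1 RW=1 US=1 PS=0]
  L2: frame=0x21 idx=0 entry=0x23007 [P=1 RW=1 US=1 PS=0]
  L3: frame=0x23 idx=8 entry=0x24007 [P=1 RW=1 US=1 PS=0]
  ✓ 0x2457F  — 4 lookups
#1 VA=0x504C2600D13 (r,kernel):
  L0: frame=0x1C idx=10 entry=0x28007 [P=1 RW=1 US=1 PS=0]
  L1: frame=0x28 idx=19 entry=0x29007 [P=1 RW=1 US=1 PS=0]
  L2: frame=0x29 idx=19 entry=0x7B000 [P=0 RW=0 US=0 PS=0]
  ⇒ fault: PAGE_NOT_PRESENT  — 3 lookups
#2 VA=0xB0000000B07 (r,kernel):
  L0: frame=0x1C idx=22 entry=0x2B087 [P=1 RW=1 US=1 PS=1]
  ✓ 0x2BB07 (huge @L0)  — 1 lookups

Entries read for #1: 3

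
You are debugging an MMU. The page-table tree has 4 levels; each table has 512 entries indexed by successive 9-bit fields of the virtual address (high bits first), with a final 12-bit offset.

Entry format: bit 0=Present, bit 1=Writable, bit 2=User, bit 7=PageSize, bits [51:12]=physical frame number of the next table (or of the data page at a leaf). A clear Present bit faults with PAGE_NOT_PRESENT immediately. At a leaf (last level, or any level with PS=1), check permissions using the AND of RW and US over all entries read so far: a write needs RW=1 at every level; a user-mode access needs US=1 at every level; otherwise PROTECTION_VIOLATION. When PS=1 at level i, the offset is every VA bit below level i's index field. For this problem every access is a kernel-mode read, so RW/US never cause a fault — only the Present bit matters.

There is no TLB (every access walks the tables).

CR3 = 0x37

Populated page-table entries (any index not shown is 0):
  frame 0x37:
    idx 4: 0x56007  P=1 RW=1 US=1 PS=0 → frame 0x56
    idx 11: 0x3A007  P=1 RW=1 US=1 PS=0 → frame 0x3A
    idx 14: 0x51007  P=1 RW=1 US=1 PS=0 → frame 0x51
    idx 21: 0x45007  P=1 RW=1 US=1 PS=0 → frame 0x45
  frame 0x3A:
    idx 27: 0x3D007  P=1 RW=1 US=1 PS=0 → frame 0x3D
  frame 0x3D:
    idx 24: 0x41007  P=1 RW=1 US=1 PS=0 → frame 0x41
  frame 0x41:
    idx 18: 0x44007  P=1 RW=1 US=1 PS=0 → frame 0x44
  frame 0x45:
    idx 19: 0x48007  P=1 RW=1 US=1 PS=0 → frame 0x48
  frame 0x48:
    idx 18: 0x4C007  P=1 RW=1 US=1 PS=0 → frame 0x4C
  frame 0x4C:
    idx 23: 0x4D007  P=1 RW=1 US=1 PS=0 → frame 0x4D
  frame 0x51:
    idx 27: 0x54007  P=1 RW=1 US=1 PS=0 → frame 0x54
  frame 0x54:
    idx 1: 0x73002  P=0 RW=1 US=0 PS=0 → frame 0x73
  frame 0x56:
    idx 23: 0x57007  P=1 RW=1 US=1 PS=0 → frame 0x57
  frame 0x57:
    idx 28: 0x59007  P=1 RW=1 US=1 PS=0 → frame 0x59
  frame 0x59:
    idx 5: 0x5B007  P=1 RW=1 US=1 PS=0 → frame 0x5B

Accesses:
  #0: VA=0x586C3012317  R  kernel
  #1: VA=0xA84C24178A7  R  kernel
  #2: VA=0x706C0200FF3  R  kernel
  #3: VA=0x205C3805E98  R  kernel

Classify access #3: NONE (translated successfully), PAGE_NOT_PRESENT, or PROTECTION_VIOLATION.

Per-access translation:
#0 VA=0x586C3012317 (r,kernel):
  lvl0: tbl 0x37, slot 11 ⇒ 0x3A007 (P1/RW1/US1/PS0)
  lvl1: tbl 0x3A, slot 27 ⇒ 0x3D007 (P1/RW1/US1/PS0)
  lvl2: tbl 0x3D, slot 24 ⇒ 0x41007 (P1/RW1/US1/PS0)
  lvl3: tbl 0x41, slot 18 ⇒ 0x44007 (P1/RW1/US1/PS0)
  ✓ 0x44317  — 4 lookups
#1 VA=0xA84C24178A7 (r,kernel):
  lvl0: tbl 0x37, slot 21 ⇒ 0x45007 (P1/RW1/US1/PS0)
  lvl1: tbl 0x45, slot 19 ⇒ 0x48007 (P1/RW1/US1/PS0)
  lvl2: tbl 0x48, slot 18 ⇒ 0x4C007 (P1/RW1/US1/PS0)
  lvl3: tbl 0x4C, slot 23 ⇒ 0x4D007 (P1/RW1/US1/PS0)
  ✓ 0x4D8A7  — 4 lookups
#2 VA=0x706C0200FF3 (r,kernel):
  lvl0: tbl 0x37, slot 14 ⇒ 0x51007 (P1/RW1/US1/PS0)
  lvl1: tbl 0x51, slot 27 ⇒ 0x54007 (P1/RW1/US1/PS0)
  lvl2: tbl 0x54, slot 1 ⇒ 0x73002 (P0/RW1/US0/PS0)
  ⇒ fault: PAGE_NOT_PRESENT  — 3 lookups
#3 VA=0x205C3805E98 (r,kernel):
  lvl0: tbl 0x37, slot 4 ⇒ 0x56007 (P1/RW1/US1/PS0)
  lvl1: tbl 0x56, slot 23 ⇒ 0x57007 (P1/RW1/US1/PS0)
  lvl2: tbl 0x57, slot 28 ⇒ 0x59007 (P1/RW1/US1/PS0)
  lvl3: tbl 0x59, slot 5 ⇒ 0x5B007 (P1/RW1/US1/PS0)
  ✓ 0x5BE98  — 4 lookups

Access #3 fault: NONE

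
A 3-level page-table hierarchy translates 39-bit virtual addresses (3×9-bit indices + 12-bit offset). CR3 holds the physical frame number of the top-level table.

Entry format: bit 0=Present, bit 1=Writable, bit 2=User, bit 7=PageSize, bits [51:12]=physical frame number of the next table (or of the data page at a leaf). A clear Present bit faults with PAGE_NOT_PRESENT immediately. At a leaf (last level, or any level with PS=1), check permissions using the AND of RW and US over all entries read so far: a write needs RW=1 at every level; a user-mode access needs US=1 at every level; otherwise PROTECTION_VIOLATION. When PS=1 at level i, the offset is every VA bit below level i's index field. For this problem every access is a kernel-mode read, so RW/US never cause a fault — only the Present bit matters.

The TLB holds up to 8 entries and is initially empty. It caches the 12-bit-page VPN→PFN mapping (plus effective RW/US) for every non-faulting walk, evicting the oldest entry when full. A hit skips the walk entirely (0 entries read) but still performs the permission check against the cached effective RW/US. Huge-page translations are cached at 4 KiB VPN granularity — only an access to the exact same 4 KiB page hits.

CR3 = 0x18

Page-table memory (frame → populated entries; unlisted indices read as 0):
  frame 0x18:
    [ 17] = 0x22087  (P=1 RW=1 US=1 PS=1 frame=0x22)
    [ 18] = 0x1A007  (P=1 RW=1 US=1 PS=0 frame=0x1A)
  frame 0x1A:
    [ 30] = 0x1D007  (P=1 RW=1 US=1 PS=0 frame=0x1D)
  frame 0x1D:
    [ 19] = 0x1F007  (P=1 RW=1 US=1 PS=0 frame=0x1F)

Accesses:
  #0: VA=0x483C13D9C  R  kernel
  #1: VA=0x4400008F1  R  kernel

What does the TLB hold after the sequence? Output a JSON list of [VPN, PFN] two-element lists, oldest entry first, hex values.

Per-access translation:
#0 VA=0x483C13D9C (r,kernel):
  lvl0: tbl 0x18, slot 18 ⇒ 0x1A007 (P1/RW1/US1/PS0)
  lvl1: tbl 0x1A, slot 30 ⇒ 0x1D007 (P1/RW1/US1/PS0)
  lvl2: tbl 0x1D, slot 19 ⇒ 0x1F007 (P1/RW1/US1/PS0)
  ⇒ phys 0x1FD9C  [3 reads]
#1 VA=0x4400008F1 (r,kernel):
  lvl0: tbl 0x18, slot 17 ⇒ 0x22087 (P1/RW1/US1/PS1)
  ⇒ phys 0x228F1 (huge @L0)  [1 reads]

TLB: [["0x483C13", "0x1F"], ["0x440000", "0x22"]]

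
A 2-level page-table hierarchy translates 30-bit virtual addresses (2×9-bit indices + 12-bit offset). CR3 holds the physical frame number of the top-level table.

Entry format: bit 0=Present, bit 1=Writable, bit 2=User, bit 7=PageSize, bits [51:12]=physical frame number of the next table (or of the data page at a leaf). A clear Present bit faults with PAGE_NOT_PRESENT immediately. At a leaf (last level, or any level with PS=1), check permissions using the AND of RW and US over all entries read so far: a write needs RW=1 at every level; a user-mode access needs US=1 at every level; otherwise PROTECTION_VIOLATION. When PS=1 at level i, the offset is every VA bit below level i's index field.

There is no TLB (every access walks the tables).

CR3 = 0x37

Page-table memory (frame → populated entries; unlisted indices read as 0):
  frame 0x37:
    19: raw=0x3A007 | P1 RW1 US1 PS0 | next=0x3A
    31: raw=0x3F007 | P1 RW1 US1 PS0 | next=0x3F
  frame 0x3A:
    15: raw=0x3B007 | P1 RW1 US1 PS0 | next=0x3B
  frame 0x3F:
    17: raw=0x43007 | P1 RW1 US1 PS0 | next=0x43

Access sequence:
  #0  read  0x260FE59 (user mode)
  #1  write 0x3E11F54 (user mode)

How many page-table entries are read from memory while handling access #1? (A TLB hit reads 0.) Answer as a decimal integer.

Walk each access:
#0 VA=0x260FE59 (r,user):
  L0 @0x37[19] → 0x3A007  P=1,RW=1,US=1,PS=0
  L1 @0x3A[15] → 0x3B007  P=1,RW=1,US=1,PS=0
  ⇒ phys 0x3BE59  [2 reads]
#1 VA=0x3E11F54 (w,user):
  L0 @0x37[31] → 0x3F007  P=1,RW=1,US=1,PS=0
  L1 @0x3F[17] → 0x43007  P=1,RW=1,US=1,PS=0
  ⇒ phys 0x43F54  [2 reads]

Entries read for #1: 2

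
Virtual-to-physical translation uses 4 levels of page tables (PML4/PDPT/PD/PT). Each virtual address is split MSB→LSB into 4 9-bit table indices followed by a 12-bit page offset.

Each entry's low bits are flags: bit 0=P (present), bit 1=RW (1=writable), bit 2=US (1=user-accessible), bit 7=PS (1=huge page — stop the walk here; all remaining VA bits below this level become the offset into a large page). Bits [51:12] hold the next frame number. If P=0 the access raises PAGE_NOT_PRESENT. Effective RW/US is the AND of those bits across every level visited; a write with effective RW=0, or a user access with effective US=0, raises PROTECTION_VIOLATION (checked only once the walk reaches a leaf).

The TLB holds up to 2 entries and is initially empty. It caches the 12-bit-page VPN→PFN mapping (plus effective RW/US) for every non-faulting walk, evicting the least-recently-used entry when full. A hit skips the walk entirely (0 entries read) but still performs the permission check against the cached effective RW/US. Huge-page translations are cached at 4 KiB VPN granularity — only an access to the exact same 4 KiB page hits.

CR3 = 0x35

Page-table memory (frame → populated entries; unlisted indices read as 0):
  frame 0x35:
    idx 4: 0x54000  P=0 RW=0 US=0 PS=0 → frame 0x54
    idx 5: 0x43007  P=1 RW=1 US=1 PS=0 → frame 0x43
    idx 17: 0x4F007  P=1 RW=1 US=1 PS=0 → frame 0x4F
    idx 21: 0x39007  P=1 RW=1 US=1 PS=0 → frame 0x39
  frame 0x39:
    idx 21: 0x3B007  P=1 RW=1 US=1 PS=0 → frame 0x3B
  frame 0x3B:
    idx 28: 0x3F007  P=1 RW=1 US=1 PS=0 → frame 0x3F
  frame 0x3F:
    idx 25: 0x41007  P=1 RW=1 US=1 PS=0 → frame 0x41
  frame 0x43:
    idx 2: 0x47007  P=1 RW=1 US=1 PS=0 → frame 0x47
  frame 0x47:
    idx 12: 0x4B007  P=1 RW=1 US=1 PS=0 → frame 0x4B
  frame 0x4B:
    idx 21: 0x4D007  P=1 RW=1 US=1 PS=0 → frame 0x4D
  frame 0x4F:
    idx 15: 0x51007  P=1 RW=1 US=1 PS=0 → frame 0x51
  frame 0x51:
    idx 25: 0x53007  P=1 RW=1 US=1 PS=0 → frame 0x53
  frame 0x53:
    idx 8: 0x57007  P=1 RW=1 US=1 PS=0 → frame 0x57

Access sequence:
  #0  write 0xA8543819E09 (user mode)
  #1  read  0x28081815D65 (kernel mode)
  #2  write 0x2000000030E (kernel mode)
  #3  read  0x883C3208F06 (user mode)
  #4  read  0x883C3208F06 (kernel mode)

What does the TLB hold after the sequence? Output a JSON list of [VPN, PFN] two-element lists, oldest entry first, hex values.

Walk each access:
#0 VA=0xA8543819E09 (w,user):
  L0 @0x35[21] → 0x39007  P=1,RW=1,US=1,PS=0
  L1 @0x39[21] → 0x3B007  P=1,RW=1,US=1,PS=0
  L2 @0x3B[28] → 0x3F007  P=1,RW=1,US=1,PS=0
  L3 @0x3F[25] → 0x41007  P=1,RW=1,US=1,PS=0
  ⇒ phys 0x41E09  [4 reads]
#1 VA=0x28081815D65 (r,kernel):
  L0 @0x35[5] → 0x43007  P=1,RW=1,US=1,PS=0
  L1 @0x43[2] → 0x47007  P=1,RW=1,US=1,PS=0
  L2 @0x47[12] → 0x4B007  P=1,RW=1,US=1,PS=0
  L3 @0x4B[21] → 0x4D007  P=1,RW=1,US=1,PS=0
  ⇒ phys 0x4DD65  [4 reads]
#2 VA=0x2000000030E (w,kernel):
  L0 @0x35[4] → 0x54000  P=0,RW=0,US=0,PS=0
  ✗ PAGE_NOT_PRESENT  [1 reads]
#3 VA=0x883C3208F06 (r,user):
  L0 @0x35[17] → 0x4F007  P=1,RW=1,US=1,PS=0
  L1 @0x4F[15] → 0x51007  P=1,RW=1,US=1,PS=0
  L2 @0x51[25] → 0x53007  P=1,RW=1,US=1,PS=0
  L3 @0x53[8] → 0x57007  P=1,RW=1,US=1,PS=0
  ⇒ phys 0x57F06  [4 reads]
#4 VA=0x883C3208F06 (r,kernel):
  TLB hit vpn=0x883C3208 → PA=0x57F06

TLB: [["0x28081815", "0x4D"], ["0x883C3208", "0x57"]]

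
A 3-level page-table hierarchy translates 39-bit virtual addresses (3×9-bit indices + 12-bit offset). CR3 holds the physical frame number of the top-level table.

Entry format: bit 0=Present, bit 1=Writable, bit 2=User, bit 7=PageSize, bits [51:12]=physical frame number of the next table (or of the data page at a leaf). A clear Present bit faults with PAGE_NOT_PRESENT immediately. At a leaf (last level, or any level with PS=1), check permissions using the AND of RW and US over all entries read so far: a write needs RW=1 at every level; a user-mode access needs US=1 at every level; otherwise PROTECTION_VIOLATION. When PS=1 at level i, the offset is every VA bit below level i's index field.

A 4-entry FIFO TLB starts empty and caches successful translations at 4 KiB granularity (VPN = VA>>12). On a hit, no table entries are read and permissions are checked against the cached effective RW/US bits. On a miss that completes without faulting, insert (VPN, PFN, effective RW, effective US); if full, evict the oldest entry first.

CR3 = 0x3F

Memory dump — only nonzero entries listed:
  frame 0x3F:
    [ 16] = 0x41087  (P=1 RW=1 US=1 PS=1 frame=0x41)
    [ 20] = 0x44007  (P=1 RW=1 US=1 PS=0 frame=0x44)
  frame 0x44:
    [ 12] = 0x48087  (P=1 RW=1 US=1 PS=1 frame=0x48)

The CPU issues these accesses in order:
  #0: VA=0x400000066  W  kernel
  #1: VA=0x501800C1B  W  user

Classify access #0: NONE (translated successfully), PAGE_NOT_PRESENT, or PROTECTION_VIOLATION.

Trace:
#0 VA=0x400000066 (w,kernel):
  lvl0: tbl 0x3F, slot 16 ⇒ 0x41087 (P1/RW1/US1/PS1)
  → PA=0x41066 (huge @L0)  (1 entries read)
#1 VA=0x501800C1B (w,user):
  lvl0: tbl 0x3F, slot 20 ⇒ 0x44007 (P1/RW1/US1/PS0)
  lvl1: tbl 0x44, slot 12 ⇒ 0x48087 (P1/RW1/US1/PS1)
  → PA=0x48C1B (huge @L1)  (2 entries read)

Access #0 fault: NONE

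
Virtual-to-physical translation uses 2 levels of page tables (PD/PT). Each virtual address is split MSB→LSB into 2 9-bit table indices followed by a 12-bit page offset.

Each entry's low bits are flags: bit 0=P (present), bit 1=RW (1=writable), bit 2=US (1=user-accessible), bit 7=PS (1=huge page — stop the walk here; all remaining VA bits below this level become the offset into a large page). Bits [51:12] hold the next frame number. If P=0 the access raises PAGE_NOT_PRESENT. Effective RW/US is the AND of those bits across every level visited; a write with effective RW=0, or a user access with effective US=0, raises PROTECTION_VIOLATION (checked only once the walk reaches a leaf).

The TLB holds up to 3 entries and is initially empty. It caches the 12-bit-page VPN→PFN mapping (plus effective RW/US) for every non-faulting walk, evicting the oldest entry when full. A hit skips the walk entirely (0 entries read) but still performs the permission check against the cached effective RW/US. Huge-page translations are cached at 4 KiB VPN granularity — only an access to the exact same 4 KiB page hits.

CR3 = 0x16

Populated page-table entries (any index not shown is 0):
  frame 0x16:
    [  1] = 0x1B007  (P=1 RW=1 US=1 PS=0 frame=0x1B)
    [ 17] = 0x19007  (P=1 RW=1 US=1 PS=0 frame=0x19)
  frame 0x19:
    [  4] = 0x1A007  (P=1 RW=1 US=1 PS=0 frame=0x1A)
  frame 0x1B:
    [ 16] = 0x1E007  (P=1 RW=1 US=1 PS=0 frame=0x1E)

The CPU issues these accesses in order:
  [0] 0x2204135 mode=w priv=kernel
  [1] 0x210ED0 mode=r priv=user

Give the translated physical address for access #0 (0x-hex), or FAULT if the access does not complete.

Walk each access:
#0 VA=0x2204135 (w,kernel):
  L0: frame=0x16 idx=17 entry=0x19007 [P=1 RW=1 US=1 PS=0]
  L1: frame=0x19 idx=4 entry=0x1A007 [P=1 RW=1 US=1 PS=0]
  ✓ 0x1A135  — 2 lookups
#1 VA=0x210ED0 (r,user):
  L0: frame=0x16 idx=1 entry=0x1B007 [P=1 RW=1 US=1 PS=0]
  L1: frame=0x1B idx=16 entry=0x1E007 [P=1 RW=1 US=1 PS=0]
  ✓ 0x1EED0  — 2 lookups

Access #0 PA: 0x1A135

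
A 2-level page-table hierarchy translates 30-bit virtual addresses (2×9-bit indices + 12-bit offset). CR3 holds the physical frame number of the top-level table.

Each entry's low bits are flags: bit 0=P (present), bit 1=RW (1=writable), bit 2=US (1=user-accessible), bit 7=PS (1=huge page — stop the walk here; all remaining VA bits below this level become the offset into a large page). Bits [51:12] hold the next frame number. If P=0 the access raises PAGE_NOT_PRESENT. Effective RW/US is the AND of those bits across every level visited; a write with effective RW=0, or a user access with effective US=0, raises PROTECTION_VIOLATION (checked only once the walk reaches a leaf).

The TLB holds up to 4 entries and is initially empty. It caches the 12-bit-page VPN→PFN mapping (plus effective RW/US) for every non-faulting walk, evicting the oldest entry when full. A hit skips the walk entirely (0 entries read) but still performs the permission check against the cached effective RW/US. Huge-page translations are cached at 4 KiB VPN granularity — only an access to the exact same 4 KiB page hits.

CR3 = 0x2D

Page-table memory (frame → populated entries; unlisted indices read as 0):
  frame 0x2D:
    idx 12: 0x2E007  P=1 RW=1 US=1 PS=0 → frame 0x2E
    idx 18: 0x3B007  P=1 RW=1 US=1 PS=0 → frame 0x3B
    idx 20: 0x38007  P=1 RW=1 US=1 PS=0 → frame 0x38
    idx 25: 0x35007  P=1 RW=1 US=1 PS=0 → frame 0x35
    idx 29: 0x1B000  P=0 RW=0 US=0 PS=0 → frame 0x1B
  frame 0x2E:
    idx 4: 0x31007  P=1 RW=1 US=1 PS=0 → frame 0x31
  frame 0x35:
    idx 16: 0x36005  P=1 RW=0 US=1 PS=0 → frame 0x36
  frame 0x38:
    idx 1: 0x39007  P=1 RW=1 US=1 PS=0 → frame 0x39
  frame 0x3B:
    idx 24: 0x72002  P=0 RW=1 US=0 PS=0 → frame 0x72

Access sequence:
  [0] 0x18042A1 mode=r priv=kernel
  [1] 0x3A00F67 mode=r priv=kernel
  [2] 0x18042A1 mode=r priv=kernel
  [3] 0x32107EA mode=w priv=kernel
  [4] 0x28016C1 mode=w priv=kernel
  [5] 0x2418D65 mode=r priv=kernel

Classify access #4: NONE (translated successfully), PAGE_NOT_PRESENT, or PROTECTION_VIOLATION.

Walk each access:
#0 VA=0x18042A1 (r,kernel):
  L0: frame=0x2D idx=12 entry=0x2E007 [P=1 RW=1 US=1 PS=0]
  L1: frame=0x2E idx=4 entry=0x31007 [P=1 RW=1 US=1 PS=0]
  → PA=0x312A1  (2 entries read)
#1 VA=0x3A00F67 (r,kernel):
  L0: frame=0x2D idx=29 entry=0x1B000 [P=0 RW=0 US=0 PS=0]
  → PAGE_NOT_PRESENT  (1 entries read)
#2 VA=0x18042A1 (r,kernel):
  TLB hit vpn=0x1804 → PA=0x312A1
#3 VA=0x32107EA (w,kernel):
  L0: frame=0x2D idx=25 entry=0x35007 [P=1 RW=1 US=1 PS=0]
  L1: frame=0x35 idx=16 entry=0x36005 [P=1 RW=0 US=1 PS=0]
  → PROTECTION_VIOLATION  (2 entries read)
#4 VA=0x28016C1 (w,kernel):
  L0: frame=0x2D idx=20 entry=0x38007 [P=1 RW=1 US=1 PS=0]
  L1: frame=0x38 idx=1 entry=0x39007 [P=1 RW=1 US=1 PS=0]
  → PA=0x396C1  (2 entries read)
#5 VA=0x2418D65 (r,kernel):
  L0: frame=0x2D idx=18 entry=0x3B007 [P=1 RW=1 US=1 PS=0]
  L1: frame=0x3B idx=24 entry=0x72002 [P=0 RW=1 US=0 PS=0]
  → PAGE_NOT_PRESENT  (2 entries read)

Access #4 fault: NONE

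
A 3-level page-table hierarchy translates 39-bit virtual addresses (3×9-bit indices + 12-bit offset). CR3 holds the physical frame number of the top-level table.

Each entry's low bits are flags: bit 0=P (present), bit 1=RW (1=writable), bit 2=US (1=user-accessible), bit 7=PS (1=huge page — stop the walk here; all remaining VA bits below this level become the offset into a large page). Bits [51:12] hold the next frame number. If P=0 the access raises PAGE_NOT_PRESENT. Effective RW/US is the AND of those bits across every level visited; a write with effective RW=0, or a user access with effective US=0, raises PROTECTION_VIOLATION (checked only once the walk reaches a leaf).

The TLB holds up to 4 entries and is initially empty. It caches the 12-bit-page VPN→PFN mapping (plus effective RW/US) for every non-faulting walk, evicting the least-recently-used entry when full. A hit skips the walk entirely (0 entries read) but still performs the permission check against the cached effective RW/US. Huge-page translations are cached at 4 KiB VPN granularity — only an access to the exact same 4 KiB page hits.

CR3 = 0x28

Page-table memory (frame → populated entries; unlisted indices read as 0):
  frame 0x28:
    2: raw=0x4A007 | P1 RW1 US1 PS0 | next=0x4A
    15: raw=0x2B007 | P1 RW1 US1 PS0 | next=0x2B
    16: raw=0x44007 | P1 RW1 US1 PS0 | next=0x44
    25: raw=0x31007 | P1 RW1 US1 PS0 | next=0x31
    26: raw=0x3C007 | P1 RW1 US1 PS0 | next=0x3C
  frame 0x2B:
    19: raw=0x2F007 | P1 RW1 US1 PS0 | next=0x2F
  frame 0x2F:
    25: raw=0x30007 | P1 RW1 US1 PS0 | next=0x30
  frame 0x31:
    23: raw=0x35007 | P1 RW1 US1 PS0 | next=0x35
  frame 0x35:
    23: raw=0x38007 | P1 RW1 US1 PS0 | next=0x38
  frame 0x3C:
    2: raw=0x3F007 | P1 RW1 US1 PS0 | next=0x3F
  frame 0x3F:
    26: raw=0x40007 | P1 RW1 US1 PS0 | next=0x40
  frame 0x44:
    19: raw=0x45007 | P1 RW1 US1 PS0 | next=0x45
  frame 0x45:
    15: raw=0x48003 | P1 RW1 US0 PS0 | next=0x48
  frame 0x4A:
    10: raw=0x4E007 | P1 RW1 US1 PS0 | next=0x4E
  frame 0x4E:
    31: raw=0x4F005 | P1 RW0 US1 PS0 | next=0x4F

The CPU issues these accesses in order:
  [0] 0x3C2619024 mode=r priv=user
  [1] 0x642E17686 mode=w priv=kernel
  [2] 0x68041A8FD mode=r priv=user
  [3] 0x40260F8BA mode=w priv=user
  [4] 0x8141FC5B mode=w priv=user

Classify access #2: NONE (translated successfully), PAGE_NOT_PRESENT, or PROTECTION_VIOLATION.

Trace:
#0 VA=0x3C2619024 (r,user):
  [0] read 0x28 idx=15: raw=0x2B007 flags P=1 W=1 U=1 S=0
  [1] read 0x2B idx=19: raw=0x2F007 flags P=1 W=1 U=1 S=0
  [2] read 0x2F idx=25: raw=0x30007 flags P=1 W=1 U=1 S=0
  ⇒ phys 0x30024  [3 reads]
#1 VA=0x642E17686 (w,kernel):
  [0] read 0x28 idx=25: raw=0x31007 flags P=1 W=1 U=1 S=0
  [1] read 0x31 idx=23: raw=0x35007 flags P=1 W=1 U=1 S=0
  [2] read 0x35 idx=23: raw=0x38007 flags P=1 W=1 U=1 S=0
  ⇒ phys 0x38686  [3 reads]
#2 VA=0x68041A8FD (r,user):
  [0] read 0x28 idx=26: raw=0x3C007 flags P=1 W=1 U=1 S=0
  [1] read 0x3C idx=2: raw=0x3F007 flags P=1 W=1 U=1 S=0
  [2] read 0x3F idx=26: raw=0x40007 flags P=1 W=1 U=1 S=0
  ⇒ phys 0x408FD  [3 reads]
#3 VA=0x40260F8BA (w,user):
  [0] read 0x28 idx=16: raw=0x44007 flags P=1 W=1 U=1 S=0
  [1] read 0x44 idx=19: raw=0x45007 flags P=1 W=1 U=1 S=0
  [2] read 0x45 idx=15: raw=0x48003 flags P=1 W=1 U=0 S=0
  → PROTECTION_VIOLATION  (3 entries read)
#4 VA=0x8141FC5B (w,user):
  [0] read 0x28 idx=2: raw=0x4A007 flags P=1 W=1 U=1 S=0
  [1] read 0x4A idx=10: raw=0x4E007 flags P=1 W=1 U=1 S=0
  [2] read 0x4E idx=31: raw=0x4F005 flags P=1 W=0 U=1 S=0
  → PROTECTION_VIOLATION  (3 entries read)

Access #2 fault: NONE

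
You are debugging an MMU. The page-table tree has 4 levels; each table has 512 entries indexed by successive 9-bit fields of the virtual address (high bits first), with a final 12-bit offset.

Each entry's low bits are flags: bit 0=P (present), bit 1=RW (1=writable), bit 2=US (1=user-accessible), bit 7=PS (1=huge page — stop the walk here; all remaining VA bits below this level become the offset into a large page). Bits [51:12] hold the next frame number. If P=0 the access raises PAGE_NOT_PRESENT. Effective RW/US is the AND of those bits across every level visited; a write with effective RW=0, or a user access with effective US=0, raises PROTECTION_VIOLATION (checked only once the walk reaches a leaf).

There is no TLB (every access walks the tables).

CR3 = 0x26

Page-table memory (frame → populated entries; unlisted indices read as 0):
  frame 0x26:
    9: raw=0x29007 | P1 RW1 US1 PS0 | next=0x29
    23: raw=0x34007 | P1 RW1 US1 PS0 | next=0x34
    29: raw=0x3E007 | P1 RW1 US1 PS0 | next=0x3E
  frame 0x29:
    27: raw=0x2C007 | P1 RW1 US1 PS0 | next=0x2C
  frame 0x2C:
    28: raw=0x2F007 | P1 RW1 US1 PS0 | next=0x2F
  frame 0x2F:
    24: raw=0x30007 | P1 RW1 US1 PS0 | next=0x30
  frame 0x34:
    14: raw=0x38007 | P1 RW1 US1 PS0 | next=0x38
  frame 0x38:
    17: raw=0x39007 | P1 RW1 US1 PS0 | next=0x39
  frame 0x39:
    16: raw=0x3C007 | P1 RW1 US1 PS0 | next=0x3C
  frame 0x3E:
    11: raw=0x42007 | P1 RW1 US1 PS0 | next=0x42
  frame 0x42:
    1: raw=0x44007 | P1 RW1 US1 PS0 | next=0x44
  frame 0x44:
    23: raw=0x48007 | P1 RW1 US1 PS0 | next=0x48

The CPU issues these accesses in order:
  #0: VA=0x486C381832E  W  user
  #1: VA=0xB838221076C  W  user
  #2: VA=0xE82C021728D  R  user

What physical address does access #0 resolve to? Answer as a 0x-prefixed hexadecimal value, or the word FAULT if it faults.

Per-access translation:
#0 VA=0x486C381832E (w,user):
  L0 @0x26[9] → 0x29007  P=1,RW=1,US=1,PS=0
  L1 @0x29[27] → 0x2C007  P=1,RW=1,US=1,PS=0
  L2 @0x2C[28] → 0x2F007  P=1,RW=1,US=1,PS=0
  L3 @0x2F[24] → 0x30007  P=1,RW=1,US=1,PS=0
  ⇒ phys 0x3032E  [4 reads]
#1 VA=0xB838221076C (w,user):
  L0 @0x26[23] → 0x34007  P=1,RW=1,US=1,PS=0
  L1 @0x34[14] → 0x38007  P=1,RW=1,US=1,PS=0
  L2 @0x38[17] → 0x39007  P=1,RW=1,US=1,PS=0
  L3 @0x39[16] → 0x3C007  P=1,RW=1,US=1,PS=0
  ⇒ phys 0x3C76C  [4 reads]
#2 VA=0xE82C021728D (r,user):
  L0 @0x26[29] → 0x3E007  P=1,RW=1,US=1,PS=0
  L1 @0x3E[11] → 0x42007  P=1,RW=1,US=1,PS=0
  L2 @0x42[1] → 0x44007  P=1,RW=1,US=1,PS=0
  L3 @0x44[23] → 0x48007  P=1,RW=1,US=1,PS=0
  ⇒ phys 0x4828D  [4 reads]

Access #0 PA: 0x3032E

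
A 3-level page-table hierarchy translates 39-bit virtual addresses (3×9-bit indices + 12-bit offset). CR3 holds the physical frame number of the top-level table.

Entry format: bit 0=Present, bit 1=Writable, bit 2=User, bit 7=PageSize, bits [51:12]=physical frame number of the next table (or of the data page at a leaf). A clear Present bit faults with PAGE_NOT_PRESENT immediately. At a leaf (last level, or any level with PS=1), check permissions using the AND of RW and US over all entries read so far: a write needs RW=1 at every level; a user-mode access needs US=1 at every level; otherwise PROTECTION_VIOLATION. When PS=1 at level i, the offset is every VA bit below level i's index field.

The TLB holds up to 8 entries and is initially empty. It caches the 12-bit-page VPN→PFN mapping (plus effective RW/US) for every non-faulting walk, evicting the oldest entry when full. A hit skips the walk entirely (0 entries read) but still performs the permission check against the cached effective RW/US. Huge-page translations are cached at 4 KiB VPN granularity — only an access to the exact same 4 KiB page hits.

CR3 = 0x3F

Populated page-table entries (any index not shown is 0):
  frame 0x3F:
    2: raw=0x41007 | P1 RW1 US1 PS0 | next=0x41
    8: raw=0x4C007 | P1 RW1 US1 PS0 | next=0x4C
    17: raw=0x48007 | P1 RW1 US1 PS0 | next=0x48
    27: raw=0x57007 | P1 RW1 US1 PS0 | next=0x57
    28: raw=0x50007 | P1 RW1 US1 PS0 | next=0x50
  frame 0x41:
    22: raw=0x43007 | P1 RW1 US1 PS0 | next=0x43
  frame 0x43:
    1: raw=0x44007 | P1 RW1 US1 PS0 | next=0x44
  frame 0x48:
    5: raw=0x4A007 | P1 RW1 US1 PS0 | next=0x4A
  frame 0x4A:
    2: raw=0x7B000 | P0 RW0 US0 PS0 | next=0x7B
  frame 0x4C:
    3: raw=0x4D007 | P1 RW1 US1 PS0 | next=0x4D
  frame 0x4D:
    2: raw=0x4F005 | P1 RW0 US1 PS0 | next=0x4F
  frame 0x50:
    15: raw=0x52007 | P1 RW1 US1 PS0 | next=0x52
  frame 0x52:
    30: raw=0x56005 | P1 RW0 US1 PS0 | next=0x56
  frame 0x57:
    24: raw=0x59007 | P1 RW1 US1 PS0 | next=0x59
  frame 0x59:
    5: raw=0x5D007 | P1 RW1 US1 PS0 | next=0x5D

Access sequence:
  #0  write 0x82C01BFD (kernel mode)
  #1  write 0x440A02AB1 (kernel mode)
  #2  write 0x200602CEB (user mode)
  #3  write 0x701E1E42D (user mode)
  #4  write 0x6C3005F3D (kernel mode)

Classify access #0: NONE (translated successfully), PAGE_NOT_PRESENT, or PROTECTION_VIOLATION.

Walk each access:
#0 VA=0x82C01BFD (w,kernel):
  lvl0: tbl 0x3F, slot 2 ⇒ 0x41007 (P1/RW1/US1/PS0)
  lvl1: tbl 0x41, slot 22 ⇒ 0x43007 (P1/RW1/US1/PS0)
  lvl2: tbl 0x43, slot 1 ⇒ 0x44007 (P1/RW1/US1/PS0)
  ⇒ phys 0x44BFD  [3 reads]
#1 VA=0x440A02AB1 (w,kernel):
  lvl0: tbl 0x3F, slot 17 ⇒ 0x48007 (P1/RW1/US1/PS0)
  lvl1: tbl 0x48, slot 5 ⇒ 0x4A007 (P1/RW1/US1/PS0)
  lvl2: tbl 0x4A, slot 2 ⇒ 0x7B000 (P0/RW0/US0/PS0)
  → PAGE_NOT_PRESENT  (3 entries read)
#2 VA=0x200602CEB (w,user):
  lvl0: tbl 0x3F, slot 8 ⇒ 0x4C007 (P1/RW1/US1/PS0)
  lvl1: tbl 0x4C, slot 3 ⇒ 0x4D007 (P1/RW1/US1/PS0)
  lvl2: tbl 0x4D, slot 2 ⇒ 0x4F005 (P1/RW0/US1/PS0)
  → PROTECTION_VIOLATION  (3 entries read)
#3 VA=0x701E1E42D (w,user):
  lvl0: tbl 0x3F, slot 28 ⇒ 0x50007 (P1/RW1/US1/PS0)
  lvl1: tbl 0x50, slot 15 ⇒ 0x52007 (P1/RW1/US1/PS0)
  lvl2: tbl 0x52, slot 30 ⇒ 0x56005 (P1/RW0/US1/PS0)
  → PROTECTION_VIOLATION  (3 entries read)
#4 VA=0x6C3005F3D (w,kernel):
  lvl0: tbl 0x3F, slot 27 ⇒ 0x57007 (P1/RW1/US1/PS0)
  lvl1: tbl 0x57, slot 24 ⇒ 0x59007 (P1/RW1/US1/PS0)
  lvl2: tbl 0x59, slot 5 ⇒ 0x5D007 (P1/RW1/US1/PS0)
  ⇒ phys 0x5DF3D  [3 reads]

Access #0 fault: NONE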